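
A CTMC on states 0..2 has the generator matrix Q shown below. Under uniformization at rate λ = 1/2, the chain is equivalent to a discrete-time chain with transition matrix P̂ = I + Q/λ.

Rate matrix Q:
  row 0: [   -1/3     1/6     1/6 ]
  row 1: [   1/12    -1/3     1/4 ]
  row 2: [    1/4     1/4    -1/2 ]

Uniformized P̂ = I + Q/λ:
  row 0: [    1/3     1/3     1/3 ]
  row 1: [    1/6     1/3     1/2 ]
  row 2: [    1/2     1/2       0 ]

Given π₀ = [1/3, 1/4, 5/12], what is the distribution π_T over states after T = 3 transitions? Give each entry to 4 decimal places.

π = [0.3248, 0.3870, 0.2882]

t=0: π = [0.3333, 0.2500, 0.4167]
t=1: π = [0.3611, 0.4028, 0.2361]
t=2: π = [0.3056, 0.3727, 0.3218]
t=3: π = [0.3248, 0.3870, 0.2882]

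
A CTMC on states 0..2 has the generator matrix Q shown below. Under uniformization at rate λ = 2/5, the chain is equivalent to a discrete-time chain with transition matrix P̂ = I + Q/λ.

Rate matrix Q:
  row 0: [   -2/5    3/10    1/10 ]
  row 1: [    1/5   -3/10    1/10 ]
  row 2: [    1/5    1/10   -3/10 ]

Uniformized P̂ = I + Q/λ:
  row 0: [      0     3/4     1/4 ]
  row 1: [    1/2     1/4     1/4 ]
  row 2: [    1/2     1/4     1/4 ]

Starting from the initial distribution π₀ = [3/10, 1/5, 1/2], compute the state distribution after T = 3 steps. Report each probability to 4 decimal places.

π = [0.3375, 0.4125, 0.2500]

t=0: π = [0.3000, 0.2000, 0.5000]
t=1: π = [0.3500, 0.4000, 0.2500]
t=2: π = [0.3250, 0.4250, 0.2500]
t=3: π = [0.3375, 0.4125, 0.2500]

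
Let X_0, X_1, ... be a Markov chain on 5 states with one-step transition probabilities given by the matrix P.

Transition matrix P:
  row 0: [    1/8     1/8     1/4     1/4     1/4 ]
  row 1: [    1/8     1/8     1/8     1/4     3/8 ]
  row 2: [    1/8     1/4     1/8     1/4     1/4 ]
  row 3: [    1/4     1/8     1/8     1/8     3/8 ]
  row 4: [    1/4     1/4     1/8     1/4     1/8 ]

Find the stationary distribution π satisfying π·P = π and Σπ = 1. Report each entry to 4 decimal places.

π = [0.1861, 0.1769, 0.1483, 0.2222, 0.2666]

Balance equations π_j = Σ_i π_i·P[i][j]:
  π_0 = 1/8·π_0 + 1/8·π_1 + 1/8·π_2 + 1/4·π_3 + 1/4·π_4
  π_1 = 1/8·π_0 + 1/8·π_1 + 1/4·π_2 + 1/8·π_3 + 1/4·π_4
  π_2 = 1/4·π_0 + 1/8·π_1 + 1/8·π_2 + 1/8·π_3 + 1/8·π_4
  π_3 = 1/4·π_0 + 1/4·π_1 + 1/4·π_2 + 1/8·π_3 + 1/4·π_4
  normalize: π_0 + π_1 + π_2 + π_3 + π_4 = 1
Solving the linear system gives exactly π = [1087/5841, 1033/5841, 866/5841, 2/9, 173/649].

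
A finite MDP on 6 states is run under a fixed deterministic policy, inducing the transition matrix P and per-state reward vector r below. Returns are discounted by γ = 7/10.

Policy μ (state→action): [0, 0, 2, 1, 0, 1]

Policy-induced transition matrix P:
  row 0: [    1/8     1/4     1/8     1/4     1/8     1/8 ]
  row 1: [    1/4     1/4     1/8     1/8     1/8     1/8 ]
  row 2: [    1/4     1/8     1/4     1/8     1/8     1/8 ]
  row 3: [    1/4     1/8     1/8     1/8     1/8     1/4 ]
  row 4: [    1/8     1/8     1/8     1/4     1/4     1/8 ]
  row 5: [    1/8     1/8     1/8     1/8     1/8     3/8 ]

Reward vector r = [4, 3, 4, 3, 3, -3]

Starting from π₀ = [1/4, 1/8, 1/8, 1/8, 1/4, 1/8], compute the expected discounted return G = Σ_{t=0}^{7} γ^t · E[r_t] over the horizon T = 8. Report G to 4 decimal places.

t=0: π = [0.2500, 0.1250, 0.1250, 0.1250, 0.2500, 0.1250], E[r] = 2.6250, γ^t·E[r] = 2.625000, running G = 2.625000
t=1: π = [0.1719, 0.1719, 0.1406, 0.1875, 0.1563, 0.1719], E[r] = 2.2813, γ^t·E[r] = 1.596875, running G = 4.221875
t=2: π = [0.1875, 0.1680, 0.1426, 0.1660, 0.1445, 0.1914], E[r] = 2.1816, γ^t·E[r] = 1.069004, running G = 5.290879
t=3: π = [0.1846, 0.1694, 0.1428, 0.1665, 0.1431, 0.1936], E[r] = 2.1658, γ^t·E[r] = 0.742860, running G = 6.033739
t=4: π = [0.1848, 0.1693, 0.1429, 0.1660, 0.1429, 0.1942], E[r] = 2.1624, γ^t·E[r] = 0.519196, running G = 6.552934
t=5: π = [0.1848, 0.1693, 0.1429, 0.1660, 0.1429, 0.1943], E[r] = 2.1618, γ^t·E[r] = 0.363338, running G = 6.916273
t=6: π = [0.1848, 0.1693, 0.1429, 0.1660, 0.1429, 0.1943], E[r] = 2.1617, γ^t·E[r] = 0.254321, running G = 7.170594
t=7: π = [0.1848, 0.1693, 0.1429, 0.1660, 0.1429, 0.1943], E[r] = 2.1617, γ^t·E[r] = 0.178023, running G = 7.348617

G = 7.3486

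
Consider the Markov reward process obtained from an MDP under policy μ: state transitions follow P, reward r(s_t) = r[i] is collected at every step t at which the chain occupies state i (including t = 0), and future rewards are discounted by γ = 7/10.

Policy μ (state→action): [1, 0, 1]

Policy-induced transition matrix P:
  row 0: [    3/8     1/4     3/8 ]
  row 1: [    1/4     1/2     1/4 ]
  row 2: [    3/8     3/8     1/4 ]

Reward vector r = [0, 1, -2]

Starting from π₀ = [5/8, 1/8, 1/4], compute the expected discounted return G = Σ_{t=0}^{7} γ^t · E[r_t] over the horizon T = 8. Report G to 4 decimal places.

G = -0.9159

t=0: π = [0.6250, 0.1250, 0.2500], E[r] = -0.3750, γ^t·E[r] = -0.375000, running G = -0.375000
t=1: π = [0.3594, 0.3125, 0.3281], E[r] = -0.3438, γ^t·E[r] = -0.240625, running G = -0.615625
t=2: π = [0.3359, 0.3691, 0.2949], E[r] = -0.2207, γ^t·E[r] = -0.108145, running G = -0.723770
t=3: π = [0.3289, 0.3792, 0.2920], E[r] = -0.2048, γ^t·E[r] = -0.070258, running G = -0.794028
t=4: π = [0.3276, 0.3813, 0.2911], E[r] = -0.2009, γ^t·E[r] = -0.048243, running G = -0.842270
t=5: π = [0.3273, 0.3817, 0.2910], E[r] = -0.2002, γ^t·E[r] = -0.033646, running G = -0.875917
t=6: π = [0.3273, 0.3818, 0.2909], E[r] = -0.2000, γ^t·E[r] = -0.023534, running G = -0.899451
t=7: π = [0.3273, 0.3818, 0.2909], E[r] = -0.2000, γ^t·E[r] = -0.016472, running G = -0.915922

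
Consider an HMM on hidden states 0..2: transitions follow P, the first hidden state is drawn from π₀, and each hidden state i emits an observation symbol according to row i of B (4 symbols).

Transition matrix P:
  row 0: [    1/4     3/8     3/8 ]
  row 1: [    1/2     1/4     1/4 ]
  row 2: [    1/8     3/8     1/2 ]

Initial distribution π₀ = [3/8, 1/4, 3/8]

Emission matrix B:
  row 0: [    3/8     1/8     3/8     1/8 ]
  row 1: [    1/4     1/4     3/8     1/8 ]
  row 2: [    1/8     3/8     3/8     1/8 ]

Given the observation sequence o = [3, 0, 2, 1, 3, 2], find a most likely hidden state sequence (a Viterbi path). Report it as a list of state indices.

t=0: δ = [4.688e-02, 3.125e-02, 4.688e-02]  (obs o_0=3)
t=1: δ = [5.859e-03, 4.395e-03, 2.930e-03]  ψ = [1, 0, 2]  (obs o_1=0)
t=2: δ = [8.240e-04, 8.240e-04, 8.240e-04]  ψ = [1, 0, 0]  (obs o_2=2)
t=3: δ = [5.150e-05, 7.725e-05, 1.545e-04]  ψ = [1, 0, 2]  (obs o_3=1)
t=4: δ = [4.828e-06, 7.242e-06, 9.656e-06]  ψ = [1, 2, 2]  (obs o_4=3)
t=5: δ = [1.358e-06, 1.358e-06, 1.810e-06]  ψ = [1, 2, 2]  (obs o_5=2)
backtrack: best end state = 2; path = [1, 0, 2, 2, 2, 2]

path = [1, 0, 2, 2, 2, 2]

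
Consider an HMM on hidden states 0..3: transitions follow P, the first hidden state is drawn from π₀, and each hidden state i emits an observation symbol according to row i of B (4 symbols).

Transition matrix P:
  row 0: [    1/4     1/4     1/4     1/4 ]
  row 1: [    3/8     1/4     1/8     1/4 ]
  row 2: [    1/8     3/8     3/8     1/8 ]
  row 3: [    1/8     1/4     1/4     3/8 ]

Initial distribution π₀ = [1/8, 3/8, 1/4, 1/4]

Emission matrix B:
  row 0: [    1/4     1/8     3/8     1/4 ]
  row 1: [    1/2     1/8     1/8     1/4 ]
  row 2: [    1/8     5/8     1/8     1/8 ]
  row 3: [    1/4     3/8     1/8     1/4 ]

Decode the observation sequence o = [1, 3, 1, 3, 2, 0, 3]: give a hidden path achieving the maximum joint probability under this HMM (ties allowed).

t=0: δ = [1.562e-02, 4.688e-02, 1.562e-01, 9.375e-02]  (obs o_0=1)
t=1: δ = [4.883e-03, 1.465e-02, 7.324e-03, 8.789e-03]  ψ = [2, 2, 2, 3]  (obs o_1=3)
t=2: δ = [6.866e-04, 4.578e-04, 1.717e-03, 1.373e-03]  ψ = [1, 1, 2, 1]  (obs o_2=1)
t=3: δ = [5.364e-05, 1.609e-04, 8.047e-05, 1.287e-04]  ψ = [2, 2, 2, 3]  (obs o_3=3)
t=4: δ = [2.263e-05, 5.029e-06, 4.023e-06, 6.035e-06]  ψ = [1, 1, 3, 3]  (obs o_4=2)
t=5: δ = [1.414e-06, 2.829e-06, 7.072e-07, 1.414e-06]  ψ = [0, 0, 0, 0]  (obs o_5=0)
t=6: δ = [2.652e-07, 1.768e-07, 4.420e-08, 1.768e-07]  ψ = [1, 1, 0, 1]  (obs o_6=3)
backtrack: best end state = 0; path = [2, 2, 2, 1, 0, 1, 0]

path = [2, 2, 2, 1, 0, 1, 0]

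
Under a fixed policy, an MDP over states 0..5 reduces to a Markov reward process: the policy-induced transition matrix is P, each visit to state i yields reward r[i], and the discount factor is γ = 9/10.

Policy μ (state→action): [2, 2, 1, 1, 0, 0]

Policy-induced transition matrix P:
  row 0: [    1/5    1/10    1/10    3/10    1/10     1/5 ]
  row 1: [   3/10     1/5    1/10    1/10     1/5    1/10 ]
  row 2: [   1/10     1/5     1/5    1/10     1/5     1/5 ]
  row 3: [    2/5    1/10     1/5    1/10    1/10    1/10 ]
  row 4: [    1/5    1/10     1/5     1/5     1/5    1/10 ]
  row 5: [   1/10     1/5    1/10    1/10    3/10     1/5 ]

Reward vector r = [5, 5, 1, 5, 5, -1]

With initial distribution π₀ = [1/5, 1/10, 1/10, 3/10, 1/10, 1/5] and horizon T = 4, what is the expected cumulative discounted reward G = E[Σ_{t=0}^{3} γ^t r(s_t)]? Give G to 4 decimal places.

t=0: π = [0.2000, 0.1000, 0.1000, 0.3000, 0.1000, 0.2000], E[r] = 3.4000, γ^t·E[r] = 3.400000, running G = 3.400000
t=1: π = [0.2400, 0.1400, 0.1500, 0.1500, 0.1700, 0.1500], E[r] = 3.5000, γ^t·E[r] = 3.150000, running G = 6.550000
t=2: π = [0.2140, 0.1440, 0.1470, 0.1650, 0.1760, 0.1540], E[r] = 3.4880, γ^t·E[r] = 2.825280, running G = 9.375280
t=3: π = [0.2173, 0.1445, 0.1488, 0.1604, 0.1775, 0.1515], E[r] = 3.4958, γ^t·E[r] = 2.548438, running G = 11.923718

G = 11.9237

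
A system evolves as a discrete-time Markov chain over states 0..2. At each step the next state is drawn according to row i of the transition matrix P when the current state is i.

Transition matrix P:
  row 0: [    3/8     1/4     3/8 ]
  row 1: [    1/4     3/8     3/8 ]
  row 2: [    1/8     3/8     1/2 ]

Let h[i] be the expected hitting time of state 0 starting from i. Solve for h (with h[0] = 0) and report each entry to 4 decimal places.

First-step conditioning: h[0] = 0; for i ≠ 0, h[i] = 1 + Σ_k P[i][k]·h[k].
  h[1] = 1 + 3/8·h[1] + 3/8·h[2]
  h[2] = 1 + 3/8·h[1] + 1/2·h[2]
Solving the 2×2 linear system over states ≠ 0 gives exactly h = [0, 56/11, 64/11] (h[0] = 0 is the target).

h = [0.0000, 5.0909, 5.8182]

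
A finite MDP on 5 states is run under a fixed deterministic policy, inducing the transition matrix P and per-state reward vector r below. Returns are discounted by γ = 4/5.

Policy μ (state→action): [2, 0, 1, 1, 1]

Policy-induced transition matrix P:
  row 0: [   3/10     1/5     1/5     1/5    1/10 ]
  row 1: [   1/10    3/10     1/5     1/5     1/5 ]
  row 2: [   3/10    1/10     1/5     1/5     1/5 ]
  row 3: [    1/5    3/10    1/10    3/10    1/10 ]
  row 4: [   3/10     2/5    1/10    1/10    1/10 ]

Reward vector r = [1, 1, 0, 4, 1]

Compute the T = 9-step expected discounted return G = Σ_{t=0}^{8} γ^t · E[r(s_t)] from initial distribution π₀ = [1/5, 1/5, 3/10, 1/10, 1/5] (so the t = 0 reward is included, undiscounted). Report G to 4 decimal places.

G = 5.7917

t=0: π = [0.2000, 0.2000, 0.3000, 0.1000, 0.2000], E[r] = 1.0000, γ^t·E[r] = 1.000000, running G = 1.000000
t=1: π = [0.2500, 0.2400, 0.1700, 0.1900, 0.1500], E[r] = 1.4000, γ^t·E[r] = 1.120000, running G = 2.120000
t=2: π = [0.2330, 0.2560, 0.1660, 0.2040, 0.1410], E[r] = 1.4460, γ^t·E[r] = 0.925440, running G = 3.045440
t=3: π = [0.2284, 0.2576, 0.1655, 0.2063, 0.1422], E[r] = 1.4534, γ^t·E[r] = 0.744141, running G = 3.789581
t=4: π = [0.2279, 0.2583, 0.1652, 0.2064, 0.1423], E[r] = 1.4541, γ^t·E[r] = 0.595591, running G = 4.385172
t=5: π = [0.2277, 0.2584, 0.1651, 0.2064, 0.1423], E[r] = 1.4541, γ^t·E[r] = 0.476480, running G = 4.861652
t=6: π = [0.2277, 0.2584, 0.1651, 0.2064, 0.1424], E[r] = 1.4541, γ^t·E[r] = 0.381182, running G = 5.242834
t=7: π = [0.2277, 0.2584, 0.1651, 0.2064, 0.1424], E[r] = 1.4541, γ^t·E[r] = 0.304945, running G = 5.547780
t=8: π = [0.2277, 0.2584, 0.1651, 0.2064, 0.1424], E[r] = 1.4541, γ^t·E[r] = 0.243956, running G = 5.791736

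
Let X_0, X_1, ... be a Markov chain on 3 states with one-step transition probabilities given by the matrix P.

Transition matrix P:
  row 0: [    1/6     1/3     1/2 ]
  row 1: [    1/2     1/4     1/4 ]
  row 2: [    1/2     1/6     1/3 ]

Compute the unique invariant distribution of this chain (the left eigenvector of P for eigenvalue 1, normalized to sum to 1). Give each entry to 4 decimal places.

Balance equations π_j = Σ_i π_i·P[i][j]:
  π_0 = 1/6·π_0 + 1/2·π_1 + 1/2·π_2
  π_1 = 1/3·π_0 + 1/4·π_1 + 1/6·π_2
  normalize: π_0 + π_1 + π_2 = 1
Solving the linear system gives exactly π = [3/8, 1/4, 3/8].

π = [0.3750, 0.2500, 0.3750]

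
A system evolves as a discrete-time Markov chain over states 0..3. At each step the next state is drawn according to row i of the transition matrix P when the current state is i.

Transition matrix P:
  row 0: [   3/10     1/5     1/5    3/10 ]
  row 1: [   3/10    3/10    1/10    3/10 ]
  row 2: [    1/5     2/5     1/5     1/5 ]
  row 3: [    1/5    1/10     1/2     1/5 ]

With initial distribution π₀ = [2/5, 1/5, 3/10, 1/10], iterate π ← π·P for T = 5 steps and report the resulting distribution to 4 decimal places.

t=0: π = [0.4000, 0.2000, 0.3000, 0.1000]
t=1: π = [0.2600, 0.2700, 0.2100, 0.2600]
t=2: π = [0.2530, 0.2430, 0.2510, 0.2530]
t=3: π = [0.2496, 0.2492, 0.2516, 0.2496]
t=4: π = [0.2499, 0.2503, 0.2500, 0.2499]
t=5: π = [0.2500, 0.2500, 0.2499, 0.2500]

π = [0.2500, 0.2500, 0.2499, 0.2500]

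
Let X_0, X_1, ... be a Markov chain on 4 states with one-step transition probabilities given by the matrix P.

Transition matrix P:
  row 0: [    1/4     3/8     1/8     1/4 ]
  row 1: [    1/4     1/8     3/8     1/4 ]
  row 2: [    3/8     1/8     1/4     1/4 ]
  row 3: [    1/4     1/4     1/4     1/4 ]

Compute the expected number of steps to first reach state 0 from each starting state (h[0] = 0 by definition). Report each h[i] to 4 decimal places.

First-step conditioning: h[0] = 0; for i ≠ 0, h[i] = 1 + Σ_k P[i][k]·h[k].
  h[1] = 1 + 1/8·h[1] + 3/8·h[2] + 1/4·h[3]
  h[2] = 1 + 1/8·h[1] + 1/4·h[2] + 1/4·h[3]
  h[3] = 1 + 1/4·h[1] + 1/4·h[2] + 1/4·h[3]
Solving the 3×3 linear system over states ≠ 0 gives exactly h = [0, 288/83, 256/83, 292/83] (h[0] = 0 is the target).

h = [0.0000, 3.4699, 3.0843, 3.5181]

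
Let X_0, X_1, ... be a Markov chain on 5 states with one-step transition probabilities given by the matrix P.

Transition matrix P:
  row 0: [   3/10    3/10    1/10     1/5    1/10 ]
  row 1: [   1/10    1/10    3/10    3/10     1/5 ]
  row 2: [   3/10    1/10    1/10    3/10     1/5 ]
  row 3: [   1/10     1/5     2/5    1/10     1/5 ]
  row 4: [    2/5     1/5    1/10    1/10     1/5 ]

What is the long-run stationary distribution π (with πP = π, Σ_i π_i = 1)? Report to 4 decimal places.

Balance equations π_j = Σ_i π_i·P[i][j]:
  π_0 = 3/10·π_0 + 1/10·π_1 + 3/10·π_2 + 1/10·π_3 + 2/5·π_4
  π_1 = 3/10·π_0 + 1/10·π_1 + 1/10·π_2 + 1/5·π_3 + 1/5·π_4
  π_2 = 1/10·π_0 + 3/10·π_1 + 1/10·π_2 + 2/5·π_3 + 1/10·π_4
  π_3 = 1/5·π_0 + 3/10·π_1 + 3/10·π_2 + 1/10·π_3 + 1/10·π_4
  normalize: π_0 + π_1 + π_2 + π_3 + π_4 = 1
Solving the linear system gives exactly π = [149/620, 2303/12400, 2447/12400, 311/1550, 1091/6200].

π = [0.2403, 0.1857, 0.1973, 0.2006, 0.1760]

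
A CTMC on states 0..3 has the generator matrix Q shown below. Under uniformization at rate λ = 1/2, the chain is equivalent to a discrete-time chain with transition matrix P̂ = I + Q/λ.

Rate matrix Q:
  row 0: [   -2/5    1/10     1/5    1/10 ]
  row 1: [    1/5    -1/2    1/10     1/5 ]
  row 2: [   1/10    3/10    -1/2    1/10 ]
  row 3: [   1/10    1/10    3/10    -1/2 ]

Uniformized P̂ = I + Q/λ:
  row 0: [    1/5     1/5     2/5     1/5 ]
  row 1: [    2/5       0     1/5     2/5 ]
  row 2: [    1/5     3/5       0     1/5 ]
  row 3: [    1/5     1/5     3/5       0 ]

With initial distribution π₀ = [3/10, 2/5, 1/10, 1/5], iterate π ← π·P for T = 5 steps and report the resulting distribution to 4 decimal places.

t=0: π = [0.3000, 0.4000, 0.1000, 0.2000]
t=1: π = [0.2800, 0.1600, 0.3200, 0.2400]
t=2: π = [0.2320, 0.2960, 0.2880, 0.1840]
t=3: π = [0.2592, 0.2560, 0.2624, 0.2224]
t=4: π = [0.2512, 0.2538, 0.2883, 0.2067]
t=5: π = [0.2508, 0.2646, 0.2753, 0.2094]

π = [0.2508, 0.2646, 0.2753, 0.2094]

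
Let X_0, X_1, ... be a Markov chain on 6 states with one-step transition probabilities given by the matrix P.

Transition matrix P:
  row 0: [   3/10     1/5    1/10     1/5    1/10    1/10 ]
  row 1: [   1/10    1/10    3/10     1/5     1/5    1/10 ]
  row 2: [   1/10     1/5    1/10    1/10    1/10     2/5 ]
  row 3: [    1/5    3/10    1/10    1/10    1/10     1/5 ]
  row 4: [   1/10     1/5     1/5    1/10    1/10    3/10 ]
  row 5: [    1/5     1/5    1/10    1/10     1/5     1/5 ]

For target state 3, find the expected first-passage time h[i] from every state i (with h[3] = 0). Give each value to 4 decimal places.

h = [6.5751, 6.8232, 7.4823, 0.0000, 7.4898, 7.4073]

First-step conditioning: h[3] = 0; for i ≠ 3, h[i] = 1 + Σ_k P[i][k]·h[k].
  h[0] = 1 + 3/10·h[0] + 1/5·h[1] + 1/10·h[2] + 1/10·h[4] + 1/10·h[5]
  h[1] = 1 + 1/10·h[0] + 1/10·h[1] + 3/10·h[2] + 1/5·h[4] + 1/10·h[5]
  h[2] = 1 + 1/10·h[0] + 1/5·h[1] + 1/10·h[2] + 1/10·h[4] + 2/5·h[5]
  h[4] = 1 + 1/10·h[0] + 1/5·h[1] + 1/5·h[2] + 1/10·h[4] + 3/10·h[5]
  h[5] = 1 + 1/5·h[0] + 1/5·h[1] + 1/10·h[2] + 1/5·h[4] + 1/5·h[5]
Solving the 5×5 linear system over states ≠ 3 gives exactly h = [48235/7336, 50055/7336, 27445/3668, 0, 54945/7336, 13585/1834] (h[3] = 0 is the target).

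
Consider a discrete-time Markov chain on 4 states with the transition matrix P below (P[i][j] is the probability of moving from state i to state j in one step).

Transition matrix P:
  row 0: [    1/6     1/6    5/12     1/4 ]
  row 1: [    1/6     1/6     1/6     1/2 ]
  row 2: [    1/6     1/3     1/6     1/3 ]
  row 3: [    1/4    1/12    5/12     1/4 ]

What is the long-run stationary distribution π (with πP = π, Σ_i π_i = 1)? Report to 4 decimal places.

π = [0.1935, 0.1891, 0.2955, 0.3219]

Balance equations π_j = Σ_i π_i·P[i][j]:
  π_0 = 1/6·π_0 + 1/6·π_1 + 1/6·π_2 + 1/4·π_3
  π_1 = 1/6·π_0 + 1/6·π_1 + 1/3·π_2 + 1/12·π_3
  π_2 = 5/12·π_0 + 1/6·π_1 + 1/6·π_2 + 5/12·π_3
  normalize: π_0 + π_1 + π_2 + π_3 = 1
Solving the linear system gives exactly π = [220/1137, 215/1137, 112/379, 122/379].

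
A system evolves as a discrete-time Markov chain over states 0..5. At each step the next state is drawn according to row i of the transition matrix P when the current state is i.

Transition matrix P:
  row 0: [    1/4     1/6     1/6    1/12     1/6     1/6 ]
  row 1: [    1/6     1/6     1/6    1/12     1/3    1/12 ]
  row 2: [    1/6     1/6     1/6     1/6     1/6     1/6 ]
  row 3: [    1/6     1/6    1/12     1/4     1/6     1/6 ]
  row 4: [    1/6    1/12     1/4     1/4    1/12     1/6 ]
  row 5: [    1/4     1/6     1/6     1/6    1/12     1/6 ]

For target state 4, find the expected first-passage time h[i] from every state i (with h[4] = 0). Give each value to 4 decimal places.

h = [5.5032, 4.5478, 5.5032, 5.5032, 0.0000, 5.9618]

First-step conditioning: h[4] = 0; for i ≠ 4, h[i] = 1 + Σ_k P[i][k]·h[k].
  h[0] = 1 + 1/4·h[0] + 1/6·h[1] + 1/6·h[2] + 1/12·h[3] + 1/6·h[5]
  h[1] = 1 + 1/6·h[0] + 1/6·h[1] + 1/6·h[2] + 1/12·h[3] + 1/12·h[5]
  h[2] = 1 + 1/6·h[0] + 1/6·h[1] + 1/6·h[2] + 1/6·h[3] + 1/6·h[5]
  h[3] = 1 + 1/6·h[0] + 1/6·h[1] + 1/12·h[2] + 1/4·h[3] + 1/6·h[5]
  h[5] = 1 + 1/4·h[0] + 1/6·h[1] + 1/6·h[2] + 1/6·h[3] + 1/6·h[5]
Solving the 5×5 linear system over states ≠ 4 gives exactly h = [864/157, 714/157, 864/157, 864/157, 0, 936/157] (h[4] = 0 is the target).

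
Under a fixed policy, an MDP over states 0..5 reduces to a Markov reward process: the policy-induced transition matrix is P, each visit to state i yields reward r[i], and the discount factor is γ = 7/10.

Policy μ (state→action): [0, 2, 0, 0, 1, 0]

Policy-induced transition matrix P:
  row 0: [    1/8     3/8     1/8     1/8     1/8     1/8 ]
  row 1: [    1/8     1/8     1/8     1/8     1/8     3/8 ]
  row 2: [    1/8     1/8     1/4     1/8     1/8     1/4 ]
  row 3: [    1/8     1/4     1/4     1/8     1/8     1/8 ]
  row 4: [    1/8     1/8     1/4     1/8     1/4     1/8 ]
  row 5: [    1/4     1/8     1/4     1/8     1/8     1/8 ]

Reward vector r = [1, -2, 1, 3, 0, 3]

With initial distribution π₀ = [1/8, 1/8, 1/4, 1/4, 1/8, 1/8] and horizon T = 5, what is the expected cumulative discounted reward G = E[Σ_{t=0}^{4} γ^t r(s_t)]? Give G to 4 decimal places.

G = 2.9370

t=0: π = [0.1250, 0.1250, 0.2500, 0.2500, 0.1250, 0.1250], E[r] = 1.2500, γ^t·E[r] = 1.250000, running G = 1.250000
t=1: π = [0.1406, 0.1875, 0.2188, 0.1250, 0.1406, 0.1875], E[r] = 0.9219, γ^t·E[r] = 0.645313, running G = 1.895313
t=2: π = [0.1484, 0.1758, 0.2090, 0.1250, 0.1426, 0.1992], E[r] = 0.9785, γ^t·E[r] = 0.479473, running G = 2.374785
t=3: π = [0.1499, 0.1777, 0.2095, 0.1250, 0.1428, 0.1951], E[r] = 0.9641, γ^t·E[r] = 0.330690, running G = 2.705475
t=4: π = [0.1494, 0.1781, 0.2090, 0.1250, 0.1429, 0.1956], E[r] = 0.9641, γ^t·E[r] = 0.231476, running G = 2.936951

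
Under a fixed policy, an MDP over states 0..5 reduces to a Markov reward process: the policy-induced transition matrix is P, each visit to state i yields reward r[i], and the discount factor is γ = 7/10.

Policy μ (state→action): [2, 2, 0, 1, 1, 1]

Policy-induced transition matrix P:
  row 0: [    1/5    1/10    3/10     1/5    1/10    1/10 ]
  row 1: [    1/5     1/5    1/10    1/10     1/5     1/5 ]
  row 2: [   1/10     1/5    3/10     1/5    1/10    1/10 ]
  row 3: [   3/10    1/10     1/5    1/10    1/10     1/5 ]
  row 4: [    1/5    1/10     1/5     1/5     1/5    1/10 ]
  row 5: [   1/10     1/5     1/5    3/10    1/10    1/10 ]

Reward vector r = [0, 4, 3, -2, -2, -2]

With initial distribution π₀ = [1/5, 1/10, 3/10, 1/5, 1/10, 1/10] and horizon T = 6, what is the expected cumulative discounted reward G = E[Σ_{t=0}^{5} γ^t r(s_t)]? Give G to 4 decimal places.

t=0: π = [0.2000, 0.1000, 0.3000, 0.2000, 0.1000, 0.1000], E[r] = 0.5000, γ^t·E[r] = 0.500000, running G = 0.500000
t=1: π = [0.1800, 0.1500, 0.2400, 0.1800, 0.1200, 0.1300], E[r] = 0.4600, γ^t·E[r] = 0.322000, running G = 0.822000
t=2: π = [0.1810, 0.1520, 0.2270, 0.1800, 0.1270, 0.1330], E[r] = 0.4090, γ^t·E[r] = 0.200410, running G = 1.022410
t=3: π = [0.1820, 0.1512, 0.2256, 0.1801, 0.1279, 0.1332], E[r] = 0.3992, γ^t·E[r] = 0.136926, running G = 1.159336
t=4: π = [0.1821, 0.1510, 0.2256, 0.1802, 0.1279, 0.1331], E[r] = 0.3985, γ^t·E[r] = 0.095670, running G = 1.255006
t=5: π = [0.1821, 0.1510, 0.2257, 0.1802, 0.1279, 0.1331], E[r] = 0.3985, γ^t·E[r] = 0.066981, running G = 1.321987

G = 1.3220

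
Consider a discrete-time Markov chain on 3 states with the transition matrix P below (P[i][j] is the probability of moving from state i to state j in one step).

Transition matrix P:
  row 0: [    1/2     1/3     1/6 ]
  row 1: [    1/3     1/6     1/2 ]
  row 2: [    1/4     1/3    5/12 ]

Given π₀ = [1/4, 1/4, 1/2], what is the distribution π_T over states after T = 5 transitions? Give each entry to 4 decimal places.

π = [0.3650, 0.2857, 0.3493]

t=0: π = [0.2500, 0.2500, 0.5000]
t=1: π = [0.3333, 0.2917, 0.3750]
t=2: π = [0.3576, 0.2847, 0.3576]
t=3: π = [0.3631, 0.2859, 0.3510]
t=4: π = [0.3646, 0.2857, 0.3497]
t=5: π = [0.3650, 0.2857, 0.3493]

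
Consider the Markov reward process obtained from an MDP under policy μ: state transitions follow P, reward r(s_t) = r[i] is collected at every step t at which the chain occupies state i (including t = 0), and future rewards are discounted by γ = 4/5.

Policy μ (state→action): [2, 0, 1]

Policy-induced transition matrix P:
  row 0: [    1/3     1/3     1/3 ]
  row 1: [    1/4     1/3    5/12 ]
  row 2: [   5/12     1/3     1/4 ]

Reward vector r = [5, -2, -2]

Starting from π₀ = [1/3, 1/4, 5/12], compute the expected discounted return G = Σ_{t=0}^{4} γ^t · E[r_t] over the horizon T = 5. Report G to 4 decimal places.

t=0: π = [0.3333, 0.2500, 0.4167], E[r] = 0.3333, γ^t·E[r] = 0.333333, running G = 0.333333
t=1: π = [0.3472, 0.3333, 0.3194], E[r] = 0.4306, γ^t·E[r] = 0.344444, running G = 0.677778
t=2: π = [0.3322, 0.3333, 0.3345], E[r] = 0.3252, γ^t·E[r] = 0.208148, running G = 0.885926
t=3: π = [0.3334, 0.3333, 0.3332], E[r] = 0.3340, γ^t·E[r] = 0.171012, running G = 1.056938
t=4: π = [0.3333, 0.3333, 0.3333], E[r] = 0.3333, γ^t·E[r] = 0.136510, running G = 1.193449

G = 1.1934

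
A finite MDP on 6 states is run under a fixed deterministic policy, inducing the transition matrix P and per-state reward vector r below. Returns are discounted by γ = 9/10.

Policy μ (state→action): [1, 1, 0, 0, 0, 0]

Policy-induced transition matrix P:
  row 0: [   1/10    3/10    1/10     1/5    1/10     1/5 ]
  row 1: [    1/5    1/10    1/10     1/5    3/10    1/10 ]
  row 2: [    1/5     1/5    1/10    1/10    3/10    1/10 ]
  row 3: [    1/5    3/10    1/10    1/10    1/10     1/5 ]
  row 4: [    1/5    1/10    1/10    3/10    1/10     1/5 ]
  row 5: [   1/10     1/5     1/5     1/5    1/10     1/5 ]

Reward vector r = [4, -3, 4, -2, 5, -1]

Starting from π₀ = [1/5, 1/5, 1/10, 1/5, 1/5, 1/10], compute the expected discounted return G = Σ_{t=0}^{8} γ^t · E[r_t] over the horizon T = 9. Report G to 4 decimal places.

G = 5.2157

t=0: π = [0.2000, 0.2000, 0.1000, 0.2000, 0.2000, 0.1000], E[r] = 1.1000, γ^t·E[r] = 1.100000, running G = 1.100000
t=1: π = [0.1700, 0.2000, 0.1100, 0.1900, 0.1600, 0.1700], E[r] = 0.7700, γ^t·E[r] = 0.693000, running G = 1.793000
t=2: π = [0.1660, 0.2000, 0.1170, 0.1860, 0.1620, 0.1690], E[r] = 0.8010, γ^t·E[r] = 0.648810, running G = 2.441810
t=3: π = [0.1665, 0.1990, 0.1169, 0.1859, 0.1634, 0.1683], E[r] = 0.8135, γ^t·E[r] = 0.593042, running G = 3.034852
t=4: π = [0.1665, 0.1990, 0.1168, 0.1861, 0.1632, 0.1684], E[r] = 0.8118, γ^t·E[r] = 0.532602, running G = 3.567454
t=5: π = [0.1665, 0.1990, 0.1168, 0.1860, 0.1632, 0.1684], E[r] = 0.8116, γ^t·E[r] = 0.479258, running G = 4.046711
t=6: π = [0.1665, 0.1990, 0.1168, 0.1860, 0.1632, 0.1684], E[r] = 0.8117, γ^t·E[r] = 0.431375, running G = 4.478086
t=7: π = [0.1665, 0.1990, 0.1168, 0.1860, 0.1632, 0.1684], E[r] = 0.8117, γ^t·E[r] = 0.388233, running G = 4.866320
t=8: π = [0.1665, 0.1990, 0.1168, 0.1860, 0.1632, 0.1684], E[r] = 0.8117, γ^t·E[r] = 0.349409, running G = 5.215729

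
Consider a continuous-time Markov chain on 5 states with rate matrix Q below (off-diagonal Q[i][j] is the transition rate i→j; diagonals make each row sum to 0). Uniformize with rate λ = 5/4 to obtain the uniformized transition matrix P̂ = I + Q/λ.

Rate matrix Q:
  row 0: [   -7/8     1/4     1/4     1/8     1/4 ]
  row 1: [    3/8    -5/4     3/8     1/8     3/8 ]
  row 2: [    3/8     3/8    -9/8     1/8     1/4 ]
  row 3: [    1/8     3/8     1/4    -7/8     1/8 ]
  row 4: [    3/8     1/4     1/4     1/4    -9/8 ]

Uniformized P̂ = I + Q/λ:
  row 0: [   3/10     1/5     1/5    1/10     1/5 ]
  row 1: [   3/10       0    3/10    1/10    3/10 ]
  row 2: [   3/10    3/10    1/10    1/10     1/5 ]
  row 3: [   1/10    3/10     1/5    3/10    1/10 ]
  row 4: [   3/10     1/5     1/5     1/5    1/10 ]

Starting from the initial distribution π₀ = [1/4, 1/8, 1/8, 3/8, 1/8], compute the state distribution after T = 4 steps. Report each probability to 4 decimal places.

π = [0.2701, 0.1955, 0.1998, 0.1484, 0.1862]

t=0: π = [0.2500, 0.1250, 0.1250, 0.3750, 0.1250]
t=1: π = [0.2250, 0.2250, 0.2000, 0.1875, 0.1625]
t=2: π = [0.2625, 0.1938, 0.2025, 0.1538, 0.1875]
t=3: π = [0.2693, 0.1969, 0.1991, 0.1495, 0.1853]
t=4: π = [0.2701, 0.1955, 0.1998, 0.1484, 0.1862]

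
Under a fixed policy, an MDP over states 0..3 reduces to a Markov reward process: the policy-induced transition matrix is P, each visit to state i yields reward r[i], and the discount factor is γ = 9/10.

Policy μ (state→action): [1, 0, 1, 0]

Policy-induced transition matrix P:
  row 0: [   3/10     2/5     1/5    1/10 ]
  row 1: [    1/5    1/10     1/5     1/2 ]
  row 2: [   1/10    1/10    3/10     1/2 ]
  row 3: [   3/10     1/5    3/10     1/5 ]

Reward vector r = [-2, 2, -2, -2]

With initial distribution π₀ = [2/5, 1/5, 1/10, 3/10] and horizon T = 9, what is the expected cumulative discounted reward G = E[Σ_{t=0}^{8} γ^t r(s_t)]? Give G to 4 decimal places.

t=0: π = [0.4000, 0.2000, 0.1000, 0.3000], E[r] = -1.2000, γ^t·E[r] = -1.200000, running G = -1.200000
t=1: π = [0.2600, 0.2500, 0.2400, 0.2500], E[r] = -1.0000, γ^t·E[r] = -0.900000, running G = -2.100000
t=2: π = [0.2270, 0.2030, 0.2490, 0.3210], E[r] = -1.1880, γ^t·E[r] = -0.962280, running G = -3.062280
t=3: π = [0.2299, 0.2002, 0.2570, 0.3129], E[r] = -1.1992, γ^t·E[r] = -0.874217, running G = -3.936497
t=4: π = [0.2286, 0.2003, 0.2570, 0.3142], E[r] = -1.1990, γ^t·E[r] = -0.786638, running G = -4.723134
t=5: π = [0.2286, 0.2000, 0.2571, 0.3143], E[r] = -1.2000, γ^t·E[r] = -0.708609, running G = -5.431744
t=6: π = [0.2286, 0.2000, 0.2571, 0.3143], E[r] = -1.2000, γ^t·E[r] = -0.637720, running G = -6.069463
t=7: π = [0.2286, 0.2000, 0.2571, 0.3143], E[r] = -1.2000, γ^t·E[r] = -0.573955, running G = -6.643418
t=8: π = [0.2286, 0.2000, 0.2571, 0.3143], E[r] = -1.2000, γ^t·E[r] = -0.516561, running G = -7.159979

G = -7.1600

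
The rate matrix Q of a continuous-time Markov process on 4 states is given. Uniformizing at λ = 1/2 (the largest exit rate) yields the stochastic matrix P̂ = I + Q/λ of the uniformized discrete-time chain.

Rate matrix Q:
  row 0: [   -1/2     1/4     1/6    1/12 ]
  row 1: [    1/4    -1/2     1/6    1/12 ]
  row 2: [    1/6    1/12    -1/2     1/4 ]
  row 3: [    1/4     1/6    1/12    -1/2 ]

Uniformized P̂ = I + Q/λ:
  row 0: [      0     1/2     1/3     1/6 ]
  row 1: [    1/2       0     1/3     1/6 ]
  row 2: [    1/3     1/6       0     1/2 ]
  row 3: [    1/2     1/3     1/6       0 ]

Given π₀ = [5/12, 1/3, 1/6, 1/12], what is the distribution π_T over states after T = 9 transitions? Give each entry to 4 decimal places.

t=0: π = [0.4167, 0.3333, 0.1667, 0.0833]
t=1: π = [0.2639, 0.2639, 0.2639, 0.2083]
t=2: π = [0.3241, 0.2454, 0.2106, 0.2199]
t=3: π = [0.3029, 0.2704, 0.2265, 0.2002]
t=4: π = [0.3108, 0.2559, 0.2245, 0.2088]
t=5: π = [0.3072, 0.2624, 0.2237, 0.2067]
t=6: π = [0.3091, 0.2598, 0.2243, 0.2068]
t=7: π = [0.3081, 0.2609, 0.2241, 0.2070]
t=8: π = [0.3086, 0.2604, 0.2241, 0.2069]
t=9: π = [0.3083, 0.2606, 0.2241, 0.2069]

π = [0.3083, 0.2606, 0.2241, 0.2069]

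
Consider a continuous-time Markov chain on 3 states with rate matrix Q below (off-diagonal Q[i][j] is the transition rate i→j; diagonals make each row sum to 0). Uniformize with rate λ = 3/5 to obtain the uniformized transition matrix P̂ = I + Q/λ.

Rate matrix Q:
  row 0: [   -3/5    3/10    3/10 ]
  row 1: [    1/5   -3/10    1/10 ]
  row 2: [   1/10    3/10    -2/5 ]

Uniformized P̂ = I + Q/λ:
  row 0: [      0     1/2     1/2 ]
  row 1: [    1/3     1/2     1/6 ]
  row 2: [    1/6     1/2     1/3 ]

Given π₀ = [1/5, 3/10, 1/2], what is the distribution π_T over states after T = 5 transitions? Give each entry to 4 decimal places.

t=0: π = [0.2000, 0.3000, 0.5000]
t=1: π = [0.1833, 0.5000, 0.3167]
t=2: π = [0.2194, 0.5000, 0.2806]
t=3: π = [0.2134, 0.5000, 0.2866]
t=4: π = [0.2144, 0.5000, 0.2856]
t=5: π = [0.2143, 0.5000, 0.2857]

π = [0.2143, 0.5000, 0.2857]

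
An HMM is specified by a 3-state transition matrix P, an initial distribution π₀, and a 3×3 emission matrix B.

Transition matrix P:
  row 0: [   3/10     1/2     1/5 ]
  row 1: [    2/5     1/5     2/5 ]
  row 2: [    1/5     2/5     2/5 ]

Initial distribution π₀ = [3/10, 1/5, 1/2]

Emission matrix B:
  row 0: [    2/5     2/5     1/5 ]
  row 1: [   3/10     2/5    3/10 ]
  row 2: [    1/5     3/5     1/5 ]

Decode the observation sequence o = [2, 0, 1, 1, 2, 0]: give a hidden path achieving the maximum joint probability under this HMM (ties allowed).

t=0: δ = [6.000e-02, 6.000e-02, 1.000e-01]  (obs o_0=2)
t=1: δ = [9.600e-03, 1.200e-02, 8.000e-03]  ψ = [1, 2, 2]  (obs o_1=0)
t=2: δ = [1.920e-03, 1.920e-03, 2.880e-03]  ψ = [1, 0, 1]  (obs o_2=1)
t=3: δ = [3.072e-04, 4.608e-04, 6.912e-04]  ψ = [1, 2, 2]  (obs o_3=1)
t=4: δ = [3.686e-05, 8.294e-05, 5.530e-05]  ψ = [1, 2, 2]  (obs o_4=2)
t=5: δ = [1.327e-05, 6.636e-06, 6.636e-06]  ψ = [1, 2, 1]  (obs o_5=0)
backtrack: best end state = 0; path = [2, 1, 2, 2, 1, 0]

path = [2, 1, 2, 2, 1, 0]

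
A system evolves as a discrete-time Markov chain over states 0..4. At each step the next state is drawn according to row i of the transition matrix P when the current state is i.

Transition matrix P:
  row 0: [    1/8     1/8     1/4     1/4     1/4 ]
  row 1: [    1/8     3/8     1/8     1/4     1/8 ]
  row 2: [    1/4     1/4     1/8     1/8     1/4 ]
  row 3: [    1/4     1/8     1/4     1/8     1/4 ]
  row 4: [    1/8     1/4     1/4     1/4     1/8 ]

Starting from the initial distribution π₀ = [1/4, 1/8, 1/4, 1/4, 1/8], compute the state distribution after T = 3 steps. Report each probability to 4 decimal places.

π = [0.1750, 0.2317, 0.1965, 0.2000, 0.1968]

t=0: π = [0.2500, 0.1250, 0.2500, 0.2500, 0.1250]
t=1: π = [0.1875, 0.2031, 0.2031, 0.1875, 0.2188]
t=2: π = [0.1738, 0.2285, 0.1992, 0.2012, 0.1973]
t=3: π = [0.1750, 0.2317, 0.1965, 0.2000, 0.1968]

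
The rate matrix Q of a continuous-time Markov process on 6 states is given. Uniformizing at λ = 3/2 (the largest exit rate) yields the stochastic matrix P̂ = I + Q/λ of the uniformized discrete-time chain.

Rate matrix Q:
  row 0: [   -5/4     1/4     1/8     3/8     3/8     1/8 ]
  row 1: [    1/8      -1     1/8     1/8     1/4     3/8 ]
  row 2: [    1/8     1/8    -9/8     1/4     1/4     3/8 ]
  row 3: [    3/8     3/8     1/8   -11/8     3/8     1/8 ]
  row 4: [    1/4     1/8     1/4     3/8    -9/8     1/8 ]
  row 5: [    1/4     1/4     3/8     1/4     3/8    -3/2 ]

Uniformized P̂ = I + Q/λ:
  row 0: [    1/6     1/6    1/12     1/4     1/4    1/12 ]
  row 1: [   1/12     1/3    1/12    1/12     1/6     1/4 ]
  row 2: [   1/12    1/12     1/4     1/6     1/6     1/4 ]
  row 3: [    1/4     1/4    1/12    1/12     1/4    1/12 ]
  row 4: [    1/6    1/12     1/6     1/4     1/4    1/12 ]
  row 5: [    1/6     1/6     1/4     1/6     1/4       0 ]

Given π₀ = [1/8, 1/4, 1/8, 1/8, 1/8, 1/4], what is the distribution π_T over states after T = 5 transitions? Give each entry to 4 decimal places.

π = [0.1534, 0.1798, 0.1478, 0.1689, 0.2227, 0.1273]

t=0: π = [0.1250, 0.2500, 0.1250, 0.1250, 0.1250, 0.2500]
t=1: π = [0.1458, 0.1979, 0.1563, 0.1563, 0.2188, 0.1250]
t=2: π = [0.1502, 0.1814, 0.1484, 0.1675, 0.2205, 0.1319]
t=3: π = [0.1531, 0.1801, 0.1484, 0.1685, 0.2225, 0.1273]
t=4: π = [0.1533, 0.1798, 0.1478, 0.1689, 0.2226, 0.1275]
t=5: π = [0.1534, 0.1798, 0.1478, 0.1689, 0.2227, 0.1273]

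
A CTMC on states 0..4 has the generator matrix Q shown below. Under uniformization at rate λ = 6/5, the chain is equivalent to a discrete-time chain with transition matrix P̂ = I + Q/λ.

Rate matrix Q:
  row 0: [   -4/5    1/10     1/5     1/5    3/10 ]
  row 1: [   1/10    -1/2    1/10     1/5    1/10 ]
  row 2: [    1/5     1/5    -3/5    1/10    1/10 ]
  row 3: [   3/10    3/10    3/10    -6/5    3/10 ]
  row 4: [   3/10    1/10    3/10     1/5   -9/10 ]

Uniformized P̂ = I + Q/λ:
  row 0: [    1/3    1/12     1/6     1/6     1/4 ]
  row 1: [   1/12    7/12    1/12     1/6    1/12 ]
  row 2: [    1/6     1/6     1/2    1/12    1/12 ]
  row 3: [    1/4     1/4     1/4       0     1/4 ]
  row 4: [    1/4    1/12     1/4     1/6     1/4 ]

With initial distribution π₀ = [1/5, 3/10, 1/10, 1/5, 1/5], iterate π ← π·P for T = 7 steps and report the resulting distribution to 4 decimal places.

t=0: π = [0.2000, 0.3000, 0.1000, 0.2000, 0.2000]
t=1: π = [0.2083, 0.2750, 0.2083, 0.1250, 0.1833]
t=2: π = [0.2042, 0.2590, 0.2389, 0.1285, 0.1694]
t=3: π = [0.2039, 0.2542, 0.2495, 0.1253, 0.1670]
t=4: π = [0.2038, 0.2521, 0.2530, 0.1250, 0.1660]
t=5: π = [0.2039, 0.2513, 0.2543, 0.1248, 0.1658]
t=6: π = [0.2039, 0.2510, 0.2547, 0.1247, 0.1657]
t=7: π = [0.2039, 0.2508, 0.2549, 0.1247, 0.1657]

π = [0.2039, 0.2508, 0.2549, 0.1247, 0.1657]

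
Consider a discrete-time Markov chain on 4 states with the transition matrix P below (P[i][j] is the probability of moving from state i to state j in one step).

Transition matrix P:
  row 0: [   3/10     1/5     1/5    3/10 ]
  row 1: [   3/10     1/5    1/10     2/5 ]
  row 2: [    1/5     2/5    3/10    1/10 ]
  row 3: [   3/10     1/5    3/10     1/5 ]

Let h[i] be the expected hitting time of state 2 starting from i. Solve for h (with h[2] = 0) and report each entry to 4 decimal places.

First-step conditioning: h[2] = 0; for i ≠ 2, h[i] = 1 + Σ_k P[i][k]·h[k].
  h[0] = 1 + 3/10·h[0] + 1/5·h[1] + 3/10·h[3]
  h[1] = 1 + 3/10·h[0] + 1/5·h[1] + 2/5·h[3]
  h[3] = 1 + 3/10·h[0] + 1/5·h[1] + 1/5·h[3]
Solving the 3×3 linear system over states ≠ 2 gives exactly h = [110/23, 120/23, 0, 100/23] (h[2] = 0 is the target).

h = [4.7826, 5.2174, 0.0000, 4.3478]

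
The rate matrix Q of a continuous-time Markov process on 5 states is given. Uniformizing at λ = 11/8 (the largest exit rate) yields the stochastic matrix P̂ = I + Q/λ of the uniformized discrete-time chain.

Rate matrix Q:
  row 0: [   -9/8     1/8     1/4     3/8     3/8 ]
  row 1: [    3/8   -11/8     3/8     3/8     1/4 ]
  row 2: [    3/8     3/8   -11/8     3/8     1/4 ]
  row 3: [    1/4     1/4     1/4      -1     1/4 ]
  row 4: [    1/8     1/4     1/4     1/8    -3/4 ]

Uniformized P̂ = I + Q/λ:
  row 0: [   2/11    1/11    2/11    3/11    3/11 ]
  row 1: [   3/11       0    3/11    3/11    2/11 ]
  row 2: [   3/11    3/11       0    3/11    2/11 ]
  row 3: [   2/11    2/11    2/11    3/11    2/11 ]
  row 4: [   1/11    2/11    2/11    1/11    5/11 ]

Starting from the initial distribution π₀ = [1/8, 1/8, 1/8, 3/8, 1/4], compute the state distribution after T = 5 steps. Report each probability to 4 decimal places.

t=0: π = [0.1250, 0.1250, 0.1250, 0.3750, 0.2500]
t=1: π = [0.1818, 0.1591, 0.1705, 0.2273, 0.2614]
t=2: π = [0.1880, 0.1519, 0.1653, 0.2252, 0.2696]
t=3: π = [0.1861, 0.1521, 0.1656, 0.2237, 0.2724]
t=4: π = [0.1859, 0.1523, 0.1655, 0.2232, 0.2730]
t=5: π = [0.1859, 0.1523, 0.1656, 0.2231, 0.2732]

π = [0.1859, 0.1523, 0.1656, 0.2231, 0.2732]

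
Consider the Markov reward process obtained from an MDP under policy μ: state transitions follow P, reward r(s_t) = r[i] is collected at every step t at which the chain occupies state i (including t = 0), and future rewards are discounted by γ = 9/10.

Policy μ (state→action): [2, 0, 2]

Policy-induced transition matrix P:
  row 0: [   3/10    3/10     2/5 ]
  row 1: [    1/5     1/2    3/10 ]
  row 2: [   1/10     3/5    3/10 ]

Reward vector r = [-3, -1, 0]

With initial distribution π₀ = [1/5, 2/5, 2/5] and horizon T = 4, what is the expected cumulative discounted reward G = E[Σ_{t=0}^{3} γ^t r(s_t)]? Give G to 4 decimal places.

G = -3.5588

t=0: π = [0.2000, 0.4000, 0.4000], E[r] = -1.0000, γ^t·E[r] = -1.000000, running G = -1.000000
t=1: π = [0.1800, 0.5000, 0.3200], E[r] = -1.0400, γ^t·E[r] = -0.936000, running G = -1.936000
t=2: π = [0.1860, 0.4960, 0.3180], E[r] = -1.0540, γ^t·E[r] = -0.853740, running G = -2.789740
t=3: π = [0.1868, 0.4946, 0.3186], E[r] = -1.0550, γ^t·E[r] = -0.769095, running G = -3.558835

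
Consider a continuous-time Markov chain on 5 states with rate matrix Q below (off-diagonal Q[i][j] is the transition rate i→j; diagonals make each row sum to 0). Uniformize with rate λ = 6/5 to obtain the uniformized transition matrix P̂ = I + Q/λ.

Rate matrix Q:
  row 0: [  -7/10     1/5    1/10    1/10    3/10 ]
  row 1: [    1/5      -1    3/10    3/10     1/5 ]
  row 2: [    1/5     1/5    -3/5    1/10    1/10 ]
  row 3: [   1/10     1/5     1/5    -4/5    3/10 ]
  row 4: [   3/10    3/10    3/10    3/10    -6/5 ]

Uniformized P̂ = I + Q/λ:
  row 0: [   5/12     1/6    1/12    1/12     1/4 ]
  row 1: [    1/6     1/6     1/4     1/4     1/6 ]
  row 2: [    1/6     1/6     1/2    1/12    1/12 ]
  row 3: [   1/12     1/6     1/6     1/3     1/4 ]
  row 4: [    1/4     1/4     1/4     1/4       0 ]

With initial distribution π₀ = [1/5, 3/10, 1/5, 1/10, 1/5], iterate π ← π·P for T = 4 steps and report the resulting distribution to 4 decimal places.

π = [0.2187, 0.1794, 0.2639, 0.1851, 0.1530]

t=0: π = [0.2000, 0.3000, 0.2000, 0.1000, 0.2000]
t=1: π = [0.2250, 0.1833, 0.2583, 0.1917, 0.1417]
t=2: π = [0.2188, 0.1785, 0.2611, 0.1854, 0.1563]
t=3: π = [0.2189, 0.1797, 0.2634, 0.1855, 0.1525]
t=4: π = [0.2187, 0.1794, 0.2639, 0.1851, 0.1530]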